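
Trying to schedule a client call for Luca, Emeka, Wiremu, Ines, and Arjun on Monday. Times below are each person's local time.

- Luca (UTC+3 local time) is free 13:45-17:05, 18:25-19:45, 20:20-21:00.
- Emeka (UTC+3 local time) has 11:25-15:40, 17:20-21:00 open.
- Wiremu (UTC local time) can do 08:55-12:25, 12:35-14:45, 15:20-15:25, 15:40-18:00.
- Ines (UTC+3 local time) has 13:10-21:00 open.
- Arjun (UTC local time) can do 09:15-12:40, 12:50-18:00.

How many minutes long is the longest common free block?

100

Luca in UTC: 10:45-14:05, 15:25-16:45, 17:20-18:00 (subtract 3h to convert from UTC+3).
Emeka in UTC: 08:25-12:40, 14:20-18:00 (subtract 3h to convert from UTC+3).
Wiremu in UTC: 08:55-12:25, 12:35-14:45, 15:20-15:25, 15:40-18:00.
Ines in UTC: 10:10-18:00 (subtract 3h to convert from UTC+3).
Arjun in UTC: 09:15-12:40, 12:50-18:00.
Luca ∩ Emeka: 10:45-12:40, 15:25-16:45, 17:20-18:00.
Luca ∩ Emeka ∩ Wiremu: 10:45-12:25, 12:35-12:40, 15:40-16:45, 17:20-18:00.
Luca ∩ Emeka ∩ Wiremu ∩ Ines: 10:45-12:25, 12:35-12:40, 15:40-16:45, 17:20-18:00.
Luca ∩ Emeka ∩ Wiremu ∩ Ines ∩ Arjun: 10:45-12:25, 12:35-12:40, 15:40-16:45, 17:20-18:00.
The longest is 10:45-12:25 at 100 minutes.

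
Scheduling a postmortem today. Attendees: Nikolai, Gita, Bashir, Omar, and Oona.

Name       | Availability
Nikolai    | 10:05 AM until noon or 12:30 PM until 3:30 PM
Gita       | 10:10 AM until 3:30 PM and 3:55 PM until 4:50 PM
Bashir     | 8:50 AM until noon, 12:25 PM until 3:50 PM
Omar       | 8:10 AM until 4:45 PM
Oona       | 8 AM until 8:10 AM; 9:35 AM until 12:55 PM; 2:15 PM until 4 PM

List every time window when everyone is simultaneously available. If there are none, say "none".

Nikolai ∩ Gita: 10:10-12:00, 12:30-15:30.
Nikolai ∩ Gita ∩ Bashir: 10:10-12:00, 12:30-15:30.
Nikolai ∩ Gita ∩ Bashir ∩ Omar: 10:10-12:00, 12:30-15:30.
Nikolai ∩ Gita ∩ Bashir ∩ Omar ∩ Oona: 10:10-12:00, 12:30-12:55, 14:15-15:30.

10:10-12:00, 12:30-12:55, 14:15-15:30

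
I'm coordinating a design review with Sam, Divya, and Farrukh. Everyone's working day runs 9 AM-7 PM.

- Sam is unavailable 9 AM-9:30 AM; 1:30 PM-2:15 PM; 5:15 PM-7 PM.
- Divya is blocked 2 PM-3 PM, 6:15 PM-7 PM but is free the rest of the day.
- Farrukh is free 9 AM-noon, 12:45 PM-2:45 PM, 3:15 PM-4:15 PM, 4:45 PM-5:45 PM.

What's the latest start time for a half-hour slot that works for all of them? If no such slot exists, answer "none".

Sam free: 09:30-13:30, 14:15-17:15 (invert busy blocks within the working day).
Divya free: 09:00-14:00, 15:00-18:15 (invert busy blocks within the working day).
Farrukh free: 09:00-12:00, 12:45-14:45, 15:15-16:15, 16:45-17:45.
Sam ∩ Divya: 09:30-13:30, 15:00-17:15.
Sam ∩ Divya ∩ Farrukh: 09:30-12:00, 12:45-13:30, 15:15-16:15, 16:45-17:15.
The last common window of at least 30 minutes is 16:45-17:15; a 30-minute meeting can start as late as 16:45 and still end by 17:15.

16:45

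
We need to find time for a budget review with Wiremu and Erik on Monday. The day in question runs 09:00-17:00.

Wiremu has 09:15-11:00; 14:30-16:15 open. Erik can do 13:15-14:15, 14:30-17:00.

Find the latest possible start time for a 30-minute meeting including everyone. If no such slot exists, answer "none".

15:45

Wiremu ∩ Erik: 14:30-16:15.
The last common window of at least 30 minutes is 14:30-16:15; a 30-minute meeting can start as late as 15:45 and still end by 16:15.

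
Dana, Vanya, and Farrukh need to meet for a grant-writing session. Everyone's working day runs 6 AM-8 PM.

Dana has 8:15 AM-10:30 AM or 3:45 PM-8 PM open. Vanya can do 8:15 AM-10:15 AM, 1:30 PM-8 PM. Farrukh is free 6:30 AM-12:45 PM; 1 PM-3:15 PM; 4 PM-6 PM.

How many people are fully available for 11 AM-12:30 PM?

Farrukh can make the full 11:00-12:30 slot — that's 1.

1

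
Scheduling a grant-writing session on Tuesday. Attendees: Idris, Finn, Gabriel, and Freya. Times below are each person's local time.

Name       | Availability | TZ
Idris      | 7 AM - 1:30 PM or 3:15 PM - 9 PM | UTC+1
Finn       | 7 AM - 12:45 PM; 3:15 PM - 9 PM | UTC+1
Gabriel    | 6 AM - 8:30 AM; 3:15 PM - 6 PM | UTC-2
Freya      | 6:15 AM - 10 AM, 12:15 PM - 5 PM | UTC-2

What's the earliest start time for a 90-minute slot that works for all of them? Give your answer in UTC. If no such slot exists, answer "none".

08:15

Idris in UTC: 06:00-12:30, 14:15-20:00 (subtract 1h to convert from UTC+1).
Finn in UTC: 06:00-11:45, 14:15-20:00 (subtract 1h to convert from UTC+1).
Gabriel in UTC: 08:00-10:30, 17:15-20:00 (add 2h to convert from UTC-2).
Freya in UTC: 08:15-12:00, 14:15-19:00 (add 2h to convert from UTC-2).
Idris ∩ Finn: 06:00-11:45, 14:15-20:00.
Idris ∩ Finn ∩ Gabriel: 08:00-10:30, 17:15-20:00.
Idris ∩ Finn ∩ Gabriel ∩ Freya: 08:15-10:30, 17:15-19:00.
The first common window of at least 90 minutes is 08:15-10:30, so the earliest start is 08:15.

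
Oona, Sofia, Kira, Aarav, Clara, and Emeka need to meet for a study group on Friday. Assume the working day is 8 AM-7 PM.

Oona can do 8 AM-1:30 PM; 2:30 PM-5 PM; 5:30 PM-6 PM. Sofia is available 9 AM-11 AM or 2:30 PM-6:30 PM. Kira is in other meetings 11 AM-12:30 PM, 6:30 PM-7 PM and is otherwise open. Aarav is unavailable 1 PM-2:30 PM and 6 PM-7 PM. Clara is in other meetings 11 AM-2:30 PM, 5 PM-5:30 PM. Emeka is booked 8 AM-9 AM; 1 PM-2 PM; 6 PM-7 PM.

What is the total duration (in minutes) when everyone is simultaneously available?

Oona free: 08:00-13:30, 14:30-17:00, 17:30-18:00.
Sofia free: 09:00-11:00, 14:30-18:30.
Kira free: 08:00-11:00, 12:30-18:30 (invert busy blocks within the working day).
Aarav free: 08:00-13:00, 14:30-18:00 (invert busy blocks within the working day).
Clara free: 08:00-11:00, 14:30-17:00, 17:30-19:00 (invert busy blocks within the working day).
Emeka free: 09:00-13:00, 14:00-18:00 (invert busy blocks within the working day).
Oona ∩ Sofia: 09:00-11:00, 14:30-17:00, 17:30-18:00.
Oona ∩ Sofia ∩ Kira: 09:00-11:00, 14:30-17:00, 17:30-18:00.
Oona ∩ Sofia ∩ Kira ∩ Aarav: 09:00-11:00, 14:30-17:00, 17:30-18:00.
Oona ∩ Sofia ∩ Kira ∩ Aarav ∩ Clara: 09:00-11:00, 14:30-17:00, 17:30-18:00.
Oona ∩ Sofia ∩ Kira ∩ Aarav ∩ Clara ∩ Emeka: 09:00-11:00, 14:30-17:00, 17:30-18:00.
Summing the common windows: 120 + 150 + 30 = 300 minutes.

300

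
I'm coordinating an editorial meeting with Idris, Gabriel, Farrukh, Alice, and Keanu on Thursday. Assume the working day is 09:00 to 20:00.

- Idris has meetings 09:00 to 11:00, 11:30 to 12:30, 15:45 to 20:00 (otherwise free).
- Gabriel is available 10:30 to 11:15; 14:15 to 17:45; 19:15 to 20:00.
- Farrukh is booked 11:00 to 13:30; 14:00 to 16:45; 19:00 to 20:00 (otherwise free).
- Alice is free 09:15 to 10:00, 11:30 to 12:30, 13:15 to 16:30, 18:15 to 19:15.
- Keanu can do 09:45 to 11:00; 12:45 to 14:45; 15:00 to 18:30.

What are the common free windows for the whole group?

none

Idris free: 11:00-11:30, 12:30-15:45 (invert busy blocks within the working day).
Gabriel free: 10:30-11:15, 14:15-17:45, 19:15-20:00.
Farrukh free: 09:00-11:00, 13:30-14:00, 16:45-19:00 (invert busy blocks within the working day).
Alice free: 09:15-10:00, 11:30-12:30, 13:15-16:30, 18:15-19:15.
Keanu free: 09:45-11:00, 12:45-14:45, 15:00-18:30.
Idris ∩ Gabriel: 11:00-11:15, 14:15-15:45.
Idris ∩ Gabriel ∩ Farrukh: ∅.
Idris ∩ Gabriel ∩ Farrukh ∩ Alice: ∅.
Idris ∩ Gabriel ∩ Farrukh ∩ Alice ∩ Keanu: ∅.
There is no time when everyone is free.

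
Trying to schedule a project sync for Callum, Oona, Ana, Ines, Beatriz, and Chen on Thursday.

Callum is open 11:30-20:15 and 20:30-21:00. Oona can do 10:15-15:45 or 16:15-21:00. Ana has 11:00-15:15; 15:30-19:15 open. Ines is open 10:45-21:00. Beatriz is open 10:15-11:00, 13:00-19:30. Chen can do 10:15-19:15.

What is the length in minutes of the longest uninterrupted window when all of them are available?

180

Callum ∩ Oona: 11:30-15:45, 16:15-20:15, 20:30-21:00.
Callum ∩ Oona ∩ Ana: 11:30-15:15, 15:30-15:45, 16:15-19:15.
Callum ∩ Oona ∩ Ana ∩ Ines: 11:30-15:15, 15:30-15:45, 16:15-19:15.
Callum ∩ Oona ∩ Ana ∩ Ines ∩ Beatriz: 13:00-15:15, 15:30-15:45, 16:15-19:15.
Callum ∩ Oona ∩ Ana ∩ Ines ∩ Beatriz ∩ Chen: 13:00-15:15, 15:30-15:45, 16:15-19:15.
The longest is 16:15-19:15 at 180 minutes.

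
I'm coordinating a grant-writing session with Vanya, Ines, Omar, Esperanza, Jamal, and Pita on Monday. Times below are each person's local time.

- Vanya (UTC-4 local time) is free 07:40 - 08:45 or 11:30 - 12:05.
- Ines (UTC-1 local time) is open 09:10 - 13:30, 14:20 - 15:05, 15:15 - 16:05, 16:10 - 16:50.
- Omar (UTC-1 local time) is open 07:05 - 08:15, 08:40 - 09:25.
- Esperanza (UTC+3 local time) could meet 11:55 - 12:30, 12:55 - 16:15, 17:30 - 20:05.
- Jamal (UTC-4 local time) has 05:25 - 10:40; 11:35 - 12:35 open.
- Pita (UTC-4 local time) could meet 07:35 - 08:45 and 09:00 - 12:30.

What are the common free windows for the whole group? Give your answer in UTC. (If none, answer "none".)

Vanya in UTC: 11:40-12:45, 15:30-16:05 (add 4h to convert from UTC-4).
Ines in UTC: 10:10-14:30, 15:20-16:05, 16:15-17:05, 17:10-17:50 (add 1h to convert from UTC-1).
Omar in UTC: 08:05-09:15, 09:40-10:25 (add 1h to convert from UTC-1).
Esperanza in UTC: 08:55-09:30, 09:55-13:15, 14:30-17:05 (subtract 3h to convert from UTC+3).
Jamal in UTC: 09:25-14:40, 15:35-16:35 (add 4h to convert from UTC-4).
Pita in UTC: 11:35-12:45, 13:00-16:30 (add 4h to convert from UTC-4).
Vanya ∩ Ines: 11:40-12:45, 15:30-16:05.
Vanya ∩ Ines ∩ Omar: ∅.
Vanya ∩ Ines ∩ Omar ∩ Esperanza: ∅.
Vanya ∩ Ines ∩ Omar ∩ Esperanza ∩ Jamal: ∅.
Vanya ∩ Ines ∩ Omar ∩ Esperanza ∩ Jamal ∩ Pita: ∅.
There is no time when everyone is free.

none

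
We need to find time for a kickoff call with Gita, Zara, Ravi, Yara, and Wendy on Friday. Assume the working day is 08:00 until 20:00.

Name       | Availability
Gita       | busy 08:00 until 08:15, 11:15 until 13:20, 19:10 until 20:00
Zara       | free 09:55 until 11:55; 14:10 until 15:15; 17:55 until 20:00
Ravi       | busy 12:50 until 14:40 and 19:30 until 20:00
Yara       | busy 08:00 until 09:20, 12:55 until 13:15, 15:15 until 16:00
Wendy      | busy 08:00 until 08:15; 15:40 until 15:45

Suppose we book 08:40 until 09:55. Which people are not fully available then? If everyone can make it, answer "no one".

Gita free: 08:15-11:15, 13:20-19:10 (invert busy blocks within the working day).
Zara free: 09:55-11:55, 14:10-15:15, 17:55-20:00.
Ravi free: 08:00-12:50, 14:40-19:30 (invert busy blocks within the working day).
Yara free: 09:20-12:55, 13:15-15:15, 16:00-20:00 (invert busy blocks within the working day).
Wendy free: 08:15-15:40, 15:45-20:00 (invert busy blocks within the working day).
Gita: free for 08:40-09:55. Zara: not fully free for 08:40-09:55. Ravi: free for 08:40-09:55. Yara: not fully free for 08:40-09:55. Wendy: free for 08:40-09:55.

Yara, Zara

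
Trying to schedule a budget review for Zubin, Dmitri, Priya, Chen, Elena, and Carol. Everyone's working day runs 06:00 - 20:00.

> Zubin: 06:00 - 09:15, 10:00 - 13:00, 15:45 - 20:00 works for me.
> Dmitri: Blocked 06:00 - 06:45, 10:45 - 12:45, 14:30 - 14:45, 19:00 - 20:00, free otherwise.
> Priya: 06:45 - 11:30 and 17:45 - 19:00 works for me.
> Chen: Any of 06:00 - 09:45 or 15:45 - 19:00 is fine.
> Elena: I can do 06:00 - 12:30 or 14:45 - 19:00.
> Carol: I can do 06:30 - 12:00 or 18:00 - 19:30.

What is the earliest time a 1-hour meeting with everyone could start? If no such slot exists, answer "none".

Zubin free: 06:00-09:15, 10:00-13:00, 15:45-20:00.
Dmitri free: 06:45-10:45, 12:45-14:30, 14:45-19:00 (invert busy blocks within the working day).
Priya free: 06:45-11:30, 17:45-19:00.
Chen free: 06:00-09:45, 15:45-19:00.
Elena free: 06:00-12:30, 14:45-19:00.
Carol free: 06:30-12:00, 18:00-19:30.
Zubin ∩ Dmitri: 06:45-09:15, 10:00-10:45, 12:45-13:00, 15:45-19:00.
Zubin ∩ Dmitri ∩ Priya: 06:45-09:15, 10:00-10:45, 17:45-19:00.
Zubin ∩ Dmitri ∩ Priya ∩ Chen: 06:45-09:15, 17:45-19:00.
Zubin ∩ Dmitri ∩ Priya ∩ Chen ∩ Elena: 06:45-09:15, 17:45-19:00.
Zubin ∩ Dmitri ∩ Priya ∩ Chen ∩ Elena ∩ Carol: 06:45-09:15, 18:00-19:00.
Those are the intersection windows.
The first common window of at least 60 minutes is 06:45-09:15, so the earliest start is 06:45.

06:45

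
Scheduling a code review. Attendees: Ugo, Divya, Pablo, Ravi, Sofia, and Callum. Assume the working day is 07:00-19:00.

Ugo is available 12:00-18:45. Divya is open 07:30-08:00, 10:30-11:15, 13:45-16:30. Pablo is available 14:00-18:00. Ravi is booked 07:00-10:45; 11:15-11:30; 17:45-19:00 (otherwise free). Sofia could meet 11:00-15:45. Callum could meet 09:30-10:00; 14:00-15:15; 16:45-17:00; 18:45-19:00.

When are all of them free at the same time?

14:00-15:15

Ugo free: 12:00-18:45.
Divya free: 07:30-08:00, 10:30-11:15, 13:45-16:30.
Pablo free: 14:00-18:00.
Ravi free: 10:45-11:15, 11:30-17:45 (invert busy blocks within the working day).
Sofia free: 11:00-15:45.
Callum free: 09:30-10:00, 14:00-15:15, 16:45-17:00, 18:45-19:00.
Ugo ∩ Divya: 13:45-16:30.
Ugo ∩ Divya ∩ Pablo: 14:00-16:30.
Ugo ∩ Divya ∩ Pablo ∩ Ravi: 14:00-16:30.
Ugo ∩ Divya ∩ Pablo ∩ Ravi ∩ Sofia: 14:00-15:45.
Ugo ∩ Divya ∩ Pablo ∩ Ravi ∩ Sofia ∩ Callum: 14:00-15:15.
Those are the intersection windows.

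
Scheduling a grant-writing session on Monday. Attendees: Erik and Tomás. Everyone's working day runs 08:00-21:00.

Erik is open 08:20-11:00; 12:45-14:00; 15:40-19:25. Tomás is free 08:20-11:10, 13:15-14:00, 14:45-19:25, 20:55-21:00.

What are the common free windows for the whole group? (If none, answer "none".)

Erik ∩ Tomás: 08:20-11:00, 13:15-14:00, 15:40-19:25.

08:20-11:00, 13:15-14:00, 15:40-19:25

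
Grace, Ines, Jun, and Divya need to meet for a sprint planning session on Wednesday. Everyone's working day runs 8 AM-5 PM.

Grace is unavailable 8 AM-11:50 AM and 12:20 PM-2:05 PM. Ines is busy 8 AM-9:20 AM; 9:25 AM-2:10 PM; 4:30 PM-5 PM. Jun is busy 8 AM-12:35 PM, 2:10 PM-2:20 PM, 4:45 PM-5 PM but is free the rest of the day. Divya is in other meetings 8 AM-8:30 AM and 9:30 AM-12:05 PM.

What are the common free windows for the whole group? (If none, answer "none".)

Grace free: 11:50-12:20, 14:05-17:00 (invert busy blocks within the working day).
Ines free: 09:20-09:25, 14:10-16:30 (invert busy blocks within the working day).
Jun free: 12:35-14:10, 14:20-16:45 (invert busy blocks within the working day).
Divya free: 08:30-09:30, 12:05-17:00 (invert busy blocks within the working day).
Grace ∩ Ines: 14:10-16:30.
Grace ∩ Ines ∩ Jun: 14:20-16:30.
Grace ∩ Ines ∩ Jun ∩ Divya: 14:20-16:30.

14:20-16:30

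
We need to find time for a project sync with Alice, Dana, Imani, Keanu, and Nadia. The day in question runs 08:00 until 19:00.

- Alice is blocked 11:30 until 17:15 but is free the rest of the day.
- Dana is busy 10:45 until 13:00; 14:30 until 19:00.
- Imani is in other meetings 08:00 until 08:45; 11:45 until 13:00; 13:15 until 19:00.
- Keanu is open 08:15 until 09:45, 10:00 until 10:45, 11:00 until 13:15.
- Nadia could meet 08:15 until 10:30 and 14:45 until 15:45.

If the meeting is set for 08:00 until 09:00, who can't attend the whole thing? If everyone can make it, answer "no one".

Alice free: 08:00-11:30, 17:15-19:00 (invert busy blocks within the working day).
Dana free: 08:00-10:45, 13:00-14:30 (invert busy blocks within the working day).
Imani free: 08:45-11:45, 13:00-13:15 (invert busy blocks within the working day).
Keanu free: 08:15-09:45, 10:00-10:45, 11:00-13:15.
Nadia free: 08:15-10:30, 14:45-15:45.
Alice: free for 08:00-09:00. Dana: free for 08:00-09:00. Imani: not fully free for 08:00-09:00. Keanu: not fully free for 08:00-09:00. Nadia: not fully free for 08:00-09:00.

Imani, Keanu, Nadia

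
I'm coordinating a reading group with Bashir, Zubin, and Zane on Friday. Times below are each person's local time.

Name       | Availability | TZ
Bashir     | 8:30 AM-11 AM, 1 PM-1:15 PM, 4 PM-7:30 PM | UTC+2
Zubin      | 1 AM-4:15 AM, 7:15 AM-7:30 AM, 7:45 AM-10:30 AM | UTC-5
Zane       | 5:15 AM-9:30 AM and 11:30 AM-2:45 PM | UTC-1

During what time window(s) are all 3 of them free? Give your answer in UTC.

06:30-09:00, 14:00-15:30

Bashir in UTC: 06:30-09:00, 11:00-11:15, 14:00-17:30 (subtract 2h to convert from UTC+2).
Zubin in UTC: 06:00-09:15, 12:15-12:30, 12:45-15:30 (add 5h to convert from UTC-5).
Zane in UTC: 06:15-10:30, 12:30-15:45 (add 1h to convert from UTC-1).
Bashir ∩ Zubin: 06:30-09:00, 14:00-15:30.
Bashir ∩ Zubin ∩ Zane: 06:30-09:00, 14:00-15:30.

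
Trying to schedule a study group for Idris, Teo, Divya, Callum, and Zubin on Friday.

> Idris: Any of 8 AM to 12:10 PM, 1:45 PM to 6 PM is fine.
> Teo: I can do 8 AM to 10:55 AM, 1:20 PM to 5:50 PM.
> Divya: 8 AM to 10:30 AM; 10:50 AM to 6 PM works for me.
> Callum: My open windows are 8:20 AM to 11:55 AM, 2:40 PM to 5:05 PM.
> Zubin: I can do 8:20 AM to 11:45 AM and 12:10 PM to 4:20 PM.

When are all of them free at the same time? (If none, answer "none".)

Idris ∩ Teo: 08:00-10:55, 13:45-17:50.
Idris ∩ Teo ∩ Divya: 08:00-10:30, 10:50-10:55, 13:45-17:50.
Idris ∩ Teo ∩ Divya ∩ Callum: 08:20-10:30, 10:50-10:55, 14:40-17:05.
Idris ∩ Teo ∩ Divya ∩ Callum ∩ Zubin: 08:20-10:30, 10:50-10:55, 14:40-16:20.

08:20-10:30, 10:50-10:55, 14:40-16:20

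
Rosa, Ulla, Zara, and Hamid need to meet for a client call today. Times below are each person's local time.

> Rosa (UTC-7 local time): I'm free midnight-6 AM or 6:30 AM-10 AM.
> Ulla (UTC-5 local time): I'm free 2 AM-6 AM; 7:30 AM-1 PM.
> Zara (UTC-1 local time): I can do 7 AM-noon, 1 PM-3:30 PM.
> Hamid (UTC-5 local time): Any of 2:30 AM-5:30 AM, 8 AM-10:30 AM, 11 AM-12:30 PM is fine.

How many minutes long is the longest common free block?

150

Rosa in UTC: 07:00-13:00, 13:30-17:00 (add 7h to convert from UTC-7).
Ulla in UTC: 07:00-11:00, 12:30-18:00 (add 5h to convert from UTC-5).
Zara in UTC: 08:00-13:00, 14:00-16:30 (add 1h to convert from UTC-1).
Hamid in UTC: 07:30-10:30, 13:00-15:30, 16:00-17:30 (add 5h to convert from UTC-5).
Rosa ∩ Ulla: 07:00-11:00, 12:30-13:00, 13:30-17:00.
Rosa ∩ Ulla ∩ Zara: 08:00-11:00, 12:30-13:00, 14:00-16:30.
Rosa ∩ Ulla ∩ Zara ∩ Hamid: 08:00-10:30, 14:00-15:30, 16:00-16:30.
The longest is 08:00-10:30 at 150 minutes.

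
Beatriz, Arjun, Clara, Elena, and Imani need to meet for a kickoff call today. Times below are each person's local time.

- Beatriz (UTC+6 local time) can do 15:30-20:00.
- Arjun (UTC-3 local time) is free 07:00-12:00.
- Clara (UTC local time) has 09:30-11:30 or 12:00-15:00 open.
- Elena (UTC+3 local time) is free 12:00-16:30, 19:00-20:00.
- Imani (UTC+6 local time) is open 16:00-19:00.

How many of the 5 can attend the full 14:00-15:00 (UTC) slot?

Beatriz in UTC: 09:30-14:00 (subtract 6h to convert from UTC+6).
Arjun in UTC: 10:00-15:00 (add 3h to convert from UTC-3).
Clara in UTC: 09:30-11:30, 12:00-15:00.
Elena in UTC: 09:00-13:30, 16:00-17:00 (subtract 3h to convert from UTC+3).
Imani in UTC: 10:00-13:00 (subtract 6h to convert from UTC+6).
Arjun and Clara can make the full 14:00-15:00 slot — that's 2.

2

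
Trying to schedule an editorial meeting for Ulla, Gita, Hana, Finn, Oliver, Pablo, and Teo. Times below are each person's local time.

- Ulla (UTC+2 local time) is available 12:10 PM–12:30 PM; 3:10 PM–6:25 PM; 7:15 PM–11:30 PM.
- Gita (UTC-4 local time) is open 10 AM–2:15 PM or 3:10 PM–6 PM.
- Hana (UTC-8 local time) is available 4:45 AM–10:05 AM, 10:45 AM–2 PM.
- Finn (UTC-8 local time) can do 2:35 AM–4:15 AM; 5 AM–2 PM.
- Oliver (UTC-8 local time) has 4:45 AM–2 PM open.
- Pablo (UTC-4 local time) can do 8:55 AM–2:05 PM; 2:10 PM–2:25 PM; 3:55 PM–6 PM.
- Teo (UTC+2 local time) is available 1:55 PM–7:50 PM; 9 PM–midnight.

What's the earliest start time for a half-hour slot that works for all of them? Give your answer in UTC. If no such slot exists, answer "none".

14:00

Ulla in UTC: 10:10-10:30, 13:10-16:25, 17:15-21:30 (subtract 2h to convert from UTC+2).
Gita in UTC: 14:00-18:15, 19:10-22:00 (add 4h to convert from UTC-4).
Hana in UTC: 12:45-18:05, 18:45-22:00 (add 8h to convert from UTC-8).
Finn in UTC: 10:35-12:15, 13:00-22:00 (add 8h to convert from UTC-8).
Oliver in UTC: 12:45-22:00 (add 8h to convert from UTC-8).
Pablo in UTC: 12:55-18:05, 18:10-18:25, 19:55-22:00 (add 4h to convert from UTC-4).
Teo in UTC: 11:55-17:50, 19:00-22:00 (subtract 2h to convert from UTC+2).
Ulla ∩ Gita: 14:00-16:25, 17:15-18:15, 19:10-21:30.
Ulla ∩ Gita ∩ Hana: 14:00-16:25, 17:15-18:05, 19:10-21:30.
Ulla ∩ Gita ∩ Hana ∩ Finn: 14:00-16:25, 17:15-18:05, 19:10-21:30.
Ulla ∩ Gita ∩ Hana ∩ Finn ∩ Oliver: 14:00-16:25, 17:15-18:05, 19:10-21:30.
Ulla ∩ Gita ∩ Hana ∩ Finn ∩ Oliver ∩ Pablo: 14:00-16:25, 17:15-18:05, 19:55-21:30.
Ulla ∩ Gita ∩ Hana ∩ Finn ∩ Oliver ∩ Pablo ∩ Teo: 14:00-16:25, 17:15-17:50, 19:55-21:30.
So the common availability across everyone is 14:00-16:25, 17:15-17:50, 19:55-21:30.
The first common window of at least 30 minutes is 14:00-16:25, so the earliest start is 14:00.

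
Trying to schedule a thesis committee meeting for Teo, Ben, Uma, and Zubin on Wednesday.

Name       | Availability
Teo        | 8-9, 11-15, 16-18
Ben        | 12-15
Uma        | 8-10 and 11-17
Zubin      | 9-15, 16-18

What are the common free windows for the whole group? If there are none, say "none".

12:00-15:00

Teo ∩ Ben: 12:00-15:00.
Teo ∩ Ben ∩ Uma: 12:00-15:00.
Teo ∩ Ben ∩ Uma ∩ Zubin: 12:00-15:00.
Those are the intersection windows.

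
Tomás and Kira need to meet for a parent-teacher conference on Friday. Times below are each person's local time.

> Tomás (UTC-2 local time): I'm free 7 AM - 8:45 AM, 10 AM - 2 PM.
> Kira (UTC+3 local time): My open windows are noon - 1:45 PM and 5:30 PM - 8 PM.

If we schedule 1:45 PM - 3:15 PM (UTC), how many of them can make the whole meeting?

1

Tomás in UTC: 09:00-10:45, 12:00-16:00 (add 2h to convert from UTC-2).
Kira in UTC: 09:00-10:45, 14:30-17:00 (subtract 3h to convert from UTC+3).
Tomás can make the full 13:45-15:15 slot — that's 1.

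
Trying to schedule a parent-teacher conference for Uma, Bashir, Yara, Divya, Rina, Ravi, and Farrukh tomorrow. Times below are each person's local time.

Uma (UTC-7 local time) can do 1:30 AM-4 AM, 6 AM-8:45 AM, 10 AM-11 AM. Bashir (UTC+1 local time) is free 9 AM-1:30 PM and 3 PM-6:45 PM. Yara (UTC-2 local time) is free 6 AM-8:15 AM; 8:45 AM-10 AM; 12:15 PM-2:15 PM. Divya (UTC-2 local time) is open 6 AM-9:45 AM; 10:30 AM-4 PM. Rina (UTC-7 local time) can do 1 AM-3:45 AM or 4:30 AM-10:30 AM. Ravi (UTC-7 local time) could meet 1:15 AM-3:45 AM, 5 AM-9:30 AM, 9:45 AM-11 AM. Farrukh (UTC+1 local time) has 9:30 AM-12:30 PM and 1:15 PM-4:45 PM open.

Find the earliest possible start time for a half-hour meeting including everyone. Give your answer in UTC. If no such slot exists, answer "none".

08:30

Uma in UTC: 08:30-11:00, 13:00-15:45, 17:00-18:00 (add 7h to convert from UTC-7).
Bashir in UTC: 08:00-12:30, 14:00-17:45 (subtract 1h to convert from UTC+1).
Yara in UTC: 08:00-10:15, 10:45-12:00, 14:15-16:15 (add 2h to convert from UTC-2).
Divya in UTC: 08:00-11:45, 12:30-18:00 (add 2h to convert from UTC-2).
Rina in UTC: 08:00-10:45, 11:30-17:30 (add 7h to convert from UTC-7).
Ravi in UTC: 08:15-10:45, 12:00-16:30, 16:45-18:00 (add 7h to convert from UTC-7).
Farrukh in UTC: 08:30-11:30, 12:15-15:45 (subtract 1h to convert from UTC+1).
Uma ∩ Bashir: 08:30-11:00, 14:00-15:45, 17:00-17:45.
Uma ∩ Bashir ∩ Yara: 08:30-10:15, 10:45-11:00, 14:15-15:45.
Uma ∩ Bashir ∩ Yara ∩ Divya: 08:30-10:15, 10:45-11:00, 14:15-15:45.
Uma ∩ Bashir ∩ Yara ∩ Divya ∩ Rina: 08:30-10:15, 14:15-15:45.
Uma ∩ Bashir ∩ Yara ∩ Divya ∩ Rina ∩ Ravi: 08:30-10:15, 14:15-15:45.
Uma ∩ Bashir ∩ Yara ∩ Divya ∩ Rina ∩ Ravi ∩ Farrukh: 08:30-10:15, 14:15-15:45.
Those are the intersection windows.
The first common window of at least 30 minutes is 08:30-10:15, so the earliest start is 08:30.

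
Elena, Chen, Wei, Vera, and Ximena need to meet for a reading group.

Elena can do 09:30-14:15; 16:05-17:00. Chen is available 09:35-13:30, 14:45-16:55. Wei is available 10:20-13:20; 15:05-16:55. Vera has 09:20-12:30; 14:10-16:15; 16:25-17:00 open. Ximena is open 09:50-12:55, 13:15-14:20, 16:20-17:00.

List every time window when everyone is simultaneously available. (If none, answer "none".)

10:20-12:30, 16:25-16:55

Elena ∩ Chen: 09:35-13:30, 16:05-16:55.
Elena ∩ Chen ∩ Wei: 10:20-13:20, 16:05-16:55.
Elena ∩ Chen ∩ Wei ∩ Vera: 10:20-12:30, 16:05-16:15, 16:25-16:55.
Elena ∩ Chen ∩ Wei ∩ Vera ∩ Ximena: 10:20-12:30, 16:25-16:55.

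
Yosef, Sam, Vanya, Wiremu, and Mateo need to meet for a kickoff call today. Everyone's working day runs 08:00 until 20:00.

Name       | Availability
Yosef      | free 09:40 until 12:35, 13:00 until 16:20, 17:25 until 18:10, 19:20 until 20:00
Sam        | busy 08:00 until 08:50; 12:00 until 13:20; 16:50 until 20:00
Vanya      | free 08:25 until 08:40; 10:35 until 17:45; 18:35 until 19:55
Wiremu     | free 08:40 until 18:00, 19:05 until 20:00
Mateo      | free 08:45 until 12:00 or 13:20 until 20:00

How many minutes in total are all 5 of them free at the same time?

Yosef free: 09:40-12:35, 13:00-16:20, 17:25-18:10, 19:20-20:00.
Sam free: 08:50-12:00, 13:20-16:50 (invert busy blocks within the working day).
Vanya free: 08:25-08:40, 10:35-17:45, 18:35-19:55.
Wiremu free: 08:40-18:00, 19:05-20:00.
Mateo free: 08:45-12:00, 13:20-20:00.
Yosef ∩ Sam: 09:40-12:00, 13:20-16:20.
Yosef ∩ Sam ∩ Vanya: 10:35-12:00, 13:20-16:20.
Yosef ∩ Sam ∩ Vanya ∩ Wiremu: 10:35-12:00, 13:20-16:20.
Yosef ∩ Sam ∩ Vanya ∩ Wiremu ∩ Mateo: 10:35-12:00, 13:20-16:20.
Summing the common windows: 85 + 180 = 265 minutes.

265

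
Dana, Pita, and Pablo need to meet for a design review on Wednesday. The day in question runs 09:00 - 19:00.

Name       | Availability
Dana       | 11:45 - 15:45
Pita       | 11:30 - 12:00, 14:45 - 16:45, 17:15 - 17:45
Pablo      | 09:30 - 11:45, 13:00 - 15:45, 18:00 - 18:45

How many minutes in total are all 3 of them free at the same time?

60

Dana ∩ Pita: 11:45-12:00, 14:45-15:45.
Dana ∩ Pita ∩ Pablo: 14:45-15:45.
So the common availability across everyone is 14:45-15:45.
That's a single block of 60 minutes.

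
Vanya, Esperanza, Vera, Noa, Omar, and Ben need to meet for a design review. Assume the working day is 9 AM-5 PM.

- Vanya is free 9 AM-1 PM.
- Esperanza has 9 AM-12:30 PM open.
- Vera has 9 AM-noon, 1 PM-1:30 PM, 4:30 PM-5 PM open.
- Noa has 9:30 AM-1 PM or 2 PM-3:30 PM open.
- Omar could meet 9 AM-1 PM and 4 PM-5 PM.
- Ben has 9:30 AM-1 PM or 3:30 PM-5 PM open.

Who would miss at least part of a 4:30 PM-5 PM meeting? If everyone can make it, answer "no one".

Vanya: not fully free for 16:30-17:00. Esperanza: not fully free for 16:30-17:00. Vera: free for 16:30-17:00. Noa: not fully free for 16:30-17:00. Omar: free for 16:30-17:00. Ben: free for 16:30-17:00.

Esperanza, Noa, Vanya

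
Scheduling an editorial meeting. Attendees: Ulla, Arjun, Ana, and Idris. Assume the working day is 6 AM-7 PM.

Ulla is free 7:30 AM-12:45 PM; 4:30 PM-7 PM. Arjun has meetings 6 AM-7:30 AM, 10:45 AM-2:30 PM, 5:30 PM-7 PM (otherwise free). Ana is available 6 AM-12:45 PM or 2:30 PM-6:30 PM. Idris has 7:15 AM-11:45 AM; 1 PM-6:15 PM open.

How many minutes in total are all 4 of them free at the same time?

255

Ulla free: 07:30-12:45, 16:30-19:00.
Arjun free: 07:30-10:45, 14:30-17:30 (invert busy blocks within the working day).
Ana free: 06:00-12:45, 14:30-18:30.
Idris free: 07:15-11:45, 13:00-18:15.
Ulla ∩ Arjun: 07:30-10:45, 16:30-17:30.
Ulla ∩ Arjun ∩ Ana: 07:30-10:45, 16:30-17:30.
Ulla ∩ Arjun ∩ Ana ∩ Idris: 07:30-10:45, 16:30-17:30.
Summing the common windows: 195 + 60 = 255 minutes.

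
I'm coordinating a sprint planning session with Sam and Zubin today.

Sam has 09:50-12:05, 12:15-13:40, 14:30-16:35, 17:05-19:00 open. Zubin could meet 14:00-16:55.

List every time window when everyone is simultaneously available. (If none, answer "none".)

14:30-16:35

Sam ∩ Zubin: 14:30-16:35.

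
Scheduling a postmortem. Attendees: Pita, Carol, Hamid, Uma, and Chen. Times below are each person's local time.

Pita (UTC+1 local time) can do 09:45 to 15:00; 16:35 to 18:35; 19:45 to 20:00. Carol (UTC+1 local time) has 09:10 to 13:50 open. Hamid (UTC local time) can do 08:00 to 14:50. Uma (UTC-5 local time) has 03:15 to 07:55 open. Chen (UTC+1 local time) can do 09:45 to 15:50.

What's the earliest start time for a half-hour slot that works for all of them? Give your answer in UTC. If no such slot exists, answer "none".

Pita in UTC: 08:45-14:00, 15:35-17:35, 18:45-19:00 (subtract 1h to convert from UTC+1).
Carol in UTC: 08:10-12:50 (subtract 1h to convert from UTC+1).
Hamid in UTC: 08:00-14:50.
Uma in UTC: 08:15-12:55 (add 5h to convert from UTC-5).
Chen in UTC: 08:45-14:50 (subtract 1h to convert from UTC+1).
Pita ∩ Carol: 08:45-12:50.
Pita ∩ Carol ∩ Hamid: 08:45-12:50.
Pita ∩ Carol ∩ Hamid ∩ Uma: 08:45-12:50.
Pita ∩ Carol ∩ Hamid ∩ Uma ∩ Chen: 08:45-12:50.
So the common availability across everyone is 08:45-12:50.
The first common window of at least 30 minutes is 08:45-12:50, so the earliest start is 08:45.

08:45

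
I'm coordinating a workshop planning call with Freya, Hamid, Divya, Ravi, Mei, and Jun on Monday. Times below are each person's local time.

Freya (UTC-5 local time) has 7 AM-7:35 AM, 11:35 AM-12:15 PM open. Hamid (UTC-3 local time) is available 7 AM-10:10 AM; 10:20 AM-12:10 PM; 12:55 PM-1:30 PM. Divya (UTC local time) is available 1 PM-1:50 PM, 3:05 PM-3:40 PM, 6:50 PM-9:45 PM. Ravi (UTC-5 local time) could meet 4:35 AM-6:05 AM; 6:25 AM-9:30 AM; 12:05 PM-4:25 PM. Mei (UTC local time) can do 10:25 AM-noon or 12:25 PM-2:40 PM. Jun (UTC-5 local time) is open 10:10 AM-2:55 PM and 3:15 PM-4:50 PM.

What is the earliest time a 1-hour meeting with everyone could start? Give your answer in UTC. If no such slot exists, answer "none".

none

Freya in UTC: 12:00-12:35, 16:35-17:15 (add 5h to convert from UTC-5).
Hamid in UTC: 10:00-13:10, 13:20-15:10, 15:55-16:30 (add 3h to convert from UTC-3).
Divya in UTC: 13:00-13:50, 15:05-15:40, 18:50-21:45.
Ravi in UTC: 09:35-11:05, 11:25-14:30, 17:05-21:25 (add 5h to convert from UTC-5).
Mei in UTC: 10:25-12:00, 12:25-14:40.
Jun in UTC: 15:10-19:55, 20:15-21:50 (add 5h to convert from UTC-5).
Freya ∩ Hamid: 12:00-12:35.
Freya ∩ Hamid ∩ Divya: ∅.
Freya ∩ Hamid ∩ Divya ∩ Ravi: ∅.
Freya ∩ Hamid ∩ Divya ∩ Ravi ∩ Mei: ∅.
Freya ∩ Hamid ∩ Divya ∩ Ravi ∩ Mei ∩ Jun: ∅.
There is no time when everyone is free.
No common window is at least 60 minutes long.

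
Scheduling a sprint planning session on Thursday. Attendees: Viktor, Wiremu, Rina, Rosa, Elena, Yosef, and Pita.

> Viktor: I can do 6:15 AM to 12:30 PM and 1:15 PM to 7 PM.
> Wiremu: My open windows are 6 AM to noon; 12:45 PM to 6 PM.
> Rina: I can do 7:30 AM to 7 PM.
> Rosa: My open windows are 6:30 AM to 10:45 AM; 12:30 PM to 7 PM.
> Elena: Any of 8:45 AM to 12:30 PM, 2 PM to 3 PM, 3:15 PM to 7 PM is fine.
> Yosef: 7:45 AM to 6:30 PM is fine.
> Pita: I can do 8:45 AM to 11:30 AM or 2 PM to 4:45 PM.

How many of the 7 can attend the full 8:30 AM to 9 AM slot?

5

Viktor, Wiremu, Rina, Rosa, and Yosef can make the full 08:30-09:00 slot — that's 5.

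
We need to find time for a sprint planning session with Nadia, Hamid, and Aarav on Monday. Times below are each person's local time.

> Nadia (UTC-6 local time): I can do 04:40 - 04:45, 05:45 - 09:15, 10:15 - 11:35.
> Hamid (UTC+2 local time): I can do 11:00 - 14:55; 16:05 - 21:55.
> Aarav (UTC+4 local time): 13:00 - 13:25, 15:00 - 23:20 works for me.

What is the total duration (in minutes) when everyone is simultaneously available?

Nadia in UTC: 10:40-10:45, 11:45-15:15, 16:15-17:35 (add 6h to convert from UTC-6).
Hamid in UTC: 09:00-12:55, 14:05-19:55 (subtract 2h to convert from UTC+2).
Aarav in UTC: 09:00-09:25, 11:00-19:20 (subtract 4h to convert from UTC+4).
Nadia ∩ Hamid: 10:40-10:45, 11:45-12:55, 14:05-15:15, 16:15-17:35.
Nadia ∩ Hamid ∩ Aarav: 11:45-12:55, 14:05-15:15, 16:15-17:35.
Summing the common windows: 70 + 70 + 80 = 220 minutes.

220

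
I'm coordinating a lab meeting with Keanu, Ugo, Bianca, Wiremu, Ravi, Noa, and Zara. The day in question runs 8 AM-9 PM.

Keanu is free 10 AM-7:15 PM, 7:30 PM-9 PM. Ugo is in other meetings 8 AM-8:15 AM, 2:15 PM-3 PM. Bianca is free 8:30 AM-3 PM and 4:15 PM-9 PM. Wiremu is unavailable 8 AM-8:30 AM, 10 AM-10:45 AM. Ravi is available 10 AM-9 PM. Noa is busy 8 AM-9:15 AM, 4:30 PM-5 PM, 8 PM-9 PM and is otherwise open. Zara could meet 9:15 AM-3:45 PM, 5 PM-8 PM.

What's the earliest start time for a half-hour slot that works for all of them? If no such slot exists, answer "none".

10:45

Keanu free: 10:00-19:15, 19:30-21:00.
Ugo free: 08:15-14:15, 15:00-21:00 (invert busy blocks within the working day).
Bianca free: 08:30-15:00, 16:15-21:00.
Wiremu free: 08:30-10:00, 10:45-21:00 (invert busy blocks within the working day).
Ravi free: 10:00-21:00.
Noa free: 09:15-16:30, 17:00-20:00 (invert busy blocks within the working day).
Zara free: 09:15-15:45, 17:00-20:00.
Keanu ∩ Ugo: 10:00-14:15, 15:00-19:15, 19:30-21:00.
Keanu ∩ Ugo ∩ Bianca: 10:00-14:15, 16:15-19:15, 19:30-21:00.
Keanu ∩ Ugo ∩ Bianca ∩ Wiremu: 10:45-14:15, 16:15-19:15, 19:30-21:00.
Keanu ∩ Ugo ∩ Bianca ∩ Wiremu ∩ Ravi: 10:45-14:15, 16:15-19:15, 19:30-21:00.
Keanu ∩ Ugo ∩ Bianca ∩ Wiremu ∩ Ravi ∩ Noa: 10:45-14:15, 16:15-16:30, 17:00-19:15, 19:30-20:00.
Keanu ∩ Ugo ∩ Bianca ∩ Wiremu ∩ Ravi ∩ Noa ∩ Zara: 10:45-14:15, 17:00-19:15, 19:30-20:00.
Those are the intersection windows.
The first common window of at least 30 minutes is 10:45-14:15, so the earliest start is 10:45.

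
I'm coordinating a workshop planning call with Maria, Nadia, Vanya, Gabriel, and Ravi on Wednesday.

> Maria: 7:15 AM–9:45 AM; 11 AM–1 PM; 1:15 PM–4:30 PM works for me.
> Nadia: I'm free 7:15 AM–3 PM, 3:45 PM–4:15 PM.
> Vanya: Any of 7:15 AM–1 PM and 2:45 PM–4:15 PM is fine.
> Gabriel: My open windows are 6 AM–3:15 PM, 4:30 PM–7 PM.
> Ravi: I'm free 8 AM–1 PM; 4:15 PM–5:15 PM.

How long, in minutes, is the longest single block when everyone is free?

120

Maria ∩ Nadia: 07:15-09:45, 11:00-13:00, 13:15-15:00, 15:45-16:15.
Maria ∩ Nadia ∩ Vanya: 07:15-09:45, 11:00-13:00, 14:45-15:00, 15:45-16:15.
Maria ∩ Nadia ∩ Vanya ∩ Gabriel: 07:15-09:45, 11:00-13:00, 14:45-15:00.
Maria ∩ Nadia ∩ Vanya ∩ Gabriel ∩ Ravi: 08:00-09:45, 11:00-13:00.
The longest is 11:00-13:00 at 120 minutes.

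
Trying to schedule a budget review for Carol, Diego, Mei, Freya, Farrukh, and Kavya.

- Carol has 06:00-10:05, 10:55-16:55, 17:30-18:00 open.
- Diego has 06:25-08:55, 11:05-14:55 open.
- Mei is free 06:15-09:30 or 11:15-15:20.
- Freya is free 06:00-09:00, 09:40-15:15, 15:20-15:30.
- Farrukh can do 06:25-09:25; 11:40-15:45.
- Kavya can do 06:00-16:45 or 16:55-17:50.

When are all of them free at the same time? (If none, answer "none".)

Carol ∩ Diego: 06:25-08:55, 11:05-14:55.
Carol ∩ Diego ∩ Mei: 06:25-08:55, 11:15-14:55.
Carol ∩ Diego ∩ Mei ∩ Freya: 06:25-08:55, 11:15-14:55.
Carol ∩ Diego ∩ Mei ∩ Freya ∩ Farrukh: 06:25-08:55, 11:40-14:55.
Carol ∩ Diego ∩ Mei ∩ Freya ∩ Farrukh ∩ Kavya: 06:25-08:55, 11:40-14:55.

06:25-08:55, 11:40-14:55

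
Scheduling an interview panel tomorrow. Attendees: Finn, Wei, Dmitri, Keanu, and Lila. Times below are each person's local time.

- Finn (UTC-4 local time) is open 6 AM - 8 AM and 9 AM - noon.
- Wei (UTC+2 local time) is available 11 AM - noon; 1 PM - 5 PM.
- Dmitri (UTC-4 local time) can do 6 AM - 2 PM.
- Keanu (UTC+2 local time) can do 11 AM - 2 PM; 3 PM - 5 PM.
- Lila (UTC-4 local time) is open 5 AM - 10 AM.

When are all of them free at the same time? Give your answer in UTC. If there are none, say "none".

Finn in UTC: 10:00-12:00, 13:00-16:00 (add 4h to convert from UTC-4).
Wei in UTC: 09:00-10:00, 11:00-15:00 (subtract 2h to convert from UTC+2).
Dmitri in UTC: 10:00-18:00 (add 4h to convert from UTC-4).
Keanu in UTC: 09:00-12:00, 13:00-15:00 (subtract 2h to convert from UTC+2).
Lila in UTC: 09:00-14:00 (add 4h to convert from UTC-4).
Finn ∩ Wei: 11:00-12:00, 13:00-15:00.
Finn ∩ Wei ∩ Dmitri: 11:00-12:00, 13:00-15:00.
Finn ∩ Wei ∩ Dmitri ∩ Keanu: 11:00-12:00, 13:00-15:00.
Finn ∩ Wei ∩ Dmitri ∩ Keanu ∩ Lila: 11:00-12:00, 13:00-14:00.

11:00-12:00, 13:00-14:00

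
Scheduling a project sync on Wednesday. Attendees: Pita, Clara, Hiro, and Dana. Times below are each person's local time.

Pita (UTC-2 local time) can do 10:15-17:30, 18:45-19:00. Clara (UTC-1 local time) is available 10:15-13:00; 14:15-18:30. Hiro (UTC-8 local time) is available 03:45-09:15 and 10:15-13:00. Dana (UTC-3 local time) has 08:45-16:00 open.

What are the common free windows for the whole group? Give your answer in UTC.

Pita in UTC: 12:15-19:30, 20:45-21:00 (add 2h to convert from UTC-2).
Clara in UTC: 11:15-14:00, 15:15-19:30 (add 1h to convert from UTC-1).
Hiro in UTC: 11:45-17:15, 18:15-21:00 (add 8h to convert from UTC-8).
Dana in UTC: 11:45-19:00 (add 3h to convert from UTC-3).
Pita ∩ Clara: 12:15-14:00, 15:15-19:30.
Pita ∩ Clara ∩ Hiro: 12:15-14:00, 15:15-17:15, 18:15-19:30.
Pita ∩ Clara ∩ Hiro ∩ Dana: 12:15-14:00, 15:15-17:15, 18:15-19:00.

12:15-14:00, 15:15-17:15, 18:15-19:00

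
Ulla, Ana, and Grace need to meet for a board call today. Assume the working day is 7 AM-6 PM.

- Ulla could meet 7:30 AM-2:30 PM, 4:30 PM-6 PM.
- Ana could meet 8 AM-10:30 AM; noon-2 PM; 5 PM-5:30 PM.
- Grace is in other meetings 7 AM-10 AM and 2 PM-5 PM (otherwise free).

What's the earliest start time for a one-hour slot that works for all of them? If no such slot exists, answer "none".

12:00

Ulla free: 07:30-14:30, 16:30-18:00.
Ana free: 08:00-10:30, 12:00-14:00, 17:00-17:30.
Grace free: 10:00-14:00, 17:00-18:00 (invert busy blocks within the working day).
Ulla ∩ Ana: 08:00-10:30, 12:00-14:00, 17:00-17:30.
Ulla ∩ Ana ∩ Grace: 10:00-10:30, 12:00-14:00, 17:00-17:30.
The first common window of at least 60 minutes is 12:00-14:00, so the earliest start is 12:00.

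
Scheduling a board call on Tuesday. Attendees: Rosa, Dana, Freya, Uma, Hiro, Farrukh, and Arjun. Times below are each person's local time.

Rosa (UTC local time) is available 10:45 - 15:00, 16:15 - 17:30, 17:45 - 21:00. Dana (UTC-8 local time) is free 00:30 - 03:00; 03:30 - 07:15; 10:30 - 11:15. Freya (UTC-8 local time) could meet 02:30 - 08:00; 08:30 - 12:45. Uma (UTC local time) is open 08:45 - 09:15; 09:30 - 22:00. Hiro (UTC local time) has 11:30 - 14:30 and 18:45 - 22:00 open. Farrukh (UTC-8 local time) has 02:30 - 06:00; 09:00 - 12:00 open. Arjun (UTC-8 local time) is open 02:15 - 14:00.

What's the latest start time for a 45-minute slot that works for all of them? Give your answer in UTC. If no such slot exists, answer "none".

13:15

Rosa in UTC: 10:45-15:00, 16:15-17:30, 17:45-21:00.
Dana in UTC: 08:30-11:00, 11:30-15:15, 18:30-19:15 (add 8h to convert from UTC-8).
Freya in UTC: 10:30-16:00, 16:30-20:45 (add 8h to convert from UTC-8).
Uma in UTC: 08:45-09:15, 09:30-22:00.
Hiro in UTC: 11:30-14:30, 18:45-22:00.
Farrukh in UTC: 10:30-14:00, 17:00-20:00 (add 8h to convert from UTC-8).
Arjun in UTC: 10:15-22:00 (add 8h to convert from UTC-8).
Rosa ∩ Dana: 10:45-11:00, 11:30-15:00, 18:30-19:15.
Rosa ∩ Dana ∩ Freya: 10:45-11:00, 11:30-15:00, 18:30-19:15.
Rosa ∩ Dana ∩ Freya ∩ Uma: 10:45-11:00, 11:30-15:00, 18:30-19:15.
Rosa ∩ Dana ∩ Freya ∩ Uma ∩ Hiro: 11:30-14:30, 18:45-19:15.
Rosa ∩ Dana ∩ Freya ∩ Uma ∩ Hiro ∩ Farrukh: 11:30-14:00, 18:45-19:15.
Rosa ∩ Dana ∩ Freya ∩ Uma ∩ Hiro ∩ Farrukh ∩ Arjun: 11:30-14:00, 18:45-19:15.
The last common window of at least 45 minutes is 11:30-14:00; a 45-minute meeting can start as late as 13:15 and still end by 14:00.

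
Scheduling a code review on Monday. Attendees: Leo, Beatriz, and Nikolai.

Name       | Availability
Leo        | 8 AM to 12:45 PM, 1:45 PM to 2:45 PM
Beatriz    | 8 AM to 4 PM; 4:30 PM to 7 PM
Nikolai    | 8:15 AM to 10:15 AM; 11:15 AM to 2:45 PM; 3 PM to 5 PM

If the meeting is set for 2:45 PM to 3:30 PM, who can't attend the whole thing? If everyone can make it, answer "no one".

Leo: not fully free for 14:45-15:30. Beatriz: free for 14:45-15:30. Nikolai: not fully free for 14:45-15:30.

Leo, Nikolai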